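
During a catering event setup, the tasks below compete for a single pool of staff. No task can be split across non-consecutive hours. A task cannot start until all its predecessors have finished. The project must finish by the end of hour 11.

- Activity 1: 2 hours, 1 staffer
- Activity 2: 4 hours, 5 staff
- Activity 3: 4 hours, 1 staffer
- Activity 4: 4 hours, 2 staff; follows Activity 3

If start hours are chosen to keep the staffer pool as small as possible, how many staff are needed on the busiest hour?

Early-start (Activity 1@1, Activity 2@1, Activity 3@1, Activity 4@5) gives peak 7: h1:7  h2:7  h3:6  h4:6  h5:2  h6:2  h7:2  h8:2  h9:0  h10:0  h11:0.
Shift Activity 3→3, Activity 4→7.
Schedule Activity 1@1, Activity 2@1, Activity 3@3, Activity 4@7: h1:6  h2:6  h3:6  h4:6  h5:1  h6:1  h7:2  h8:2  h9:2  h10:2  h11:0 — peak 6.

6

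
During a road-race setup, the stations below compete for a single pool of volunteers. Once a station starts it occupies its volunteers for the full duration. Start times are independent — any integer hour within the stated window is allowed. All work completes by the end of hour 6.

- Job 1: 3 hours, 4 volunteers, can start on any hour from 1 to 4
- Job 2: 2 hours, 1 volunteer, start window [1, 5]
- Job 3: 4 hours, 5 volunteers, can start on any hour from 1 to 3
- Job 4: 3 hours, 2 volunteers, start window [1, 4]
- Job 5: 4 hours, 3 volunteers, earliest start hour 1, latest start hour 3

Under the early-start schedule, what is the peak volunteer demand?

Early-start schedule: Job 1@1, Job 2@1, Job 3@1, Job 4@1, Job 5@1.
Load per hour: hour 1: 15, hour 2: 15, hour 3: 14, hour 4: 8, hour 5: 0, hour 6: 0.
Peak is 15.

15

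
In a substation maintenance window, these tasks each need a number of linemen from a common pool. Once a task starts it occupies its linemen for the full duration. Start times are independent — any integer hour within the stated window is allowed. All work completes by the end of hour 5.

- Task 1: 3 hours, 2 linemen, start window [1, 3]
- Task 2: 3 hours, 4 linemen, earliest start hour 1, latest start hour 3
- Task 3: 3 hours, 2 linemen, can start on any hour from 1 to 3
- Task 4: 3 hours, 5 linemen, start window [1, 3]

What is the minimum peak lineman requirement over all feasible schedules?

Schedule Task 1@1, Task 2@1, Task 3@1, Task 4@1: h1:13  h2:13  h3:13  h4:0  h5:0 — peak 13.

13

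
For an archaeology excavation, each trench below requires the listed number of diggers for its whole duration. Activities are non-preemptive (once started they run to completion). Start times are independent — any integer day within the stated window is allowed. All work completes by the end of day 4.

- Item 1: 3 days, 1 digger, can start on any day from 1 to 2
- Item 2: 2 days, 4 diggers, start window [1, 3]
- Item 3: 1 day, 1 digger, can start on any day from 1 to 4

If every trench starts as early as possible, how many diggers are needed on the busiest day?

6

Early-start schedule: Item 1@1, Item 2@1, Item 3@1.
Load per day: day 1: 6, day 2: 5, day 3: 1, day 4: 0.
Peak is 6.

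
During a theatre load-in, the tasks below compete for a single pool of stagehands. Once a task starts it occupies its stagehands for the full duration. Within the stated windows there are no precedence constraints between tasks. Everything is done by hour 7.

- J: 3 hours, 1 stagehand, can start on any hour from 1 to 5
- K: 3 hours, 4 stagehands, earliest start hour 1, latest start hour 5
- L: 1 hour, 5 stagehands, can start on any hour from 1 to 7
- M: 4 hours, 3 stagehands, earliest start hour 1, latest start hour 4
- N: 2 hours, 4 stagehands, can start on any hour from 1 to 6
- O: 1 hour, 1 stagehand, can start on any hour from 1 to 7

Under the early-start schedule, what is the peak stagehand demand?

Early-start schedule: J@1, K@1, L@1, M@1, N@1, O@1.
Load per hour: hour 1: 18, hour 2: 12, hour 3: 8, hour 4: 3, hour 5: 0, hour 6: 0, hour 7: 0.
Peak is 18.

18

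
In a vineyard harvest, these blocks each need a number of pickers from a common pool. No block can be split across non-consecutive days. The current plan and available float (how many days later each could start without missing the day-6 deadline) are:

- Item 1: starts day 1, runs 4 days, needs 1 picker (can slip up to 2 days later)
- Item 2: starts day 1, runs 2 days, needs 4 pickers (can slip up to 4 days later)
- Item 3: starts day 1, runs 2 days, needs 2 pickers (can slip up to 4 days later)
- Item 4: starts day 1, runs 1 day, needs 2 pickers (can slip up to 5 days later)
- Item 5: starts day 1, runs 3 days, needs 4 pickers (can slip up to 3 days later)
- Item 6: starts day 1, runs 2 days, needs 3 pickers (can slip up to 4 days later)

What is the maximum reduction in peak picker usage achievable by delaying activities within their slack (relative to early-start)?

9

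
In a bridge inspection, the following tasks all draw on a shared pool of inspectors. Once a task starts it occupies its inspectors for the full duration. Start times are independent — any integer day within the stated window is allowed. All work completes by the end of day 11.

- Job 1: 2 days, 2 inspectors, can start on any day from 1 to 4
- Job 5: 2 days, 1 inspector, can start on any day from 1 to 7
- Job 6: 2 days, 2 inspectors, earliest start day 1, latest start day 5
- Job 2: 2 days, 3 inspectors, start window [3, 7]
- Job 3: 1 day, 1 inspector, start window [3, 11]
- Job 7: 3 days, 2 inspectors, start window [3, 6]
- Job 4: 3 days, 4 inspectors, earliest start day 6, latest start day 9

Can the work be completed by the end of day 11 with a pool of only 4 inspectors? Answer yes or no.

yes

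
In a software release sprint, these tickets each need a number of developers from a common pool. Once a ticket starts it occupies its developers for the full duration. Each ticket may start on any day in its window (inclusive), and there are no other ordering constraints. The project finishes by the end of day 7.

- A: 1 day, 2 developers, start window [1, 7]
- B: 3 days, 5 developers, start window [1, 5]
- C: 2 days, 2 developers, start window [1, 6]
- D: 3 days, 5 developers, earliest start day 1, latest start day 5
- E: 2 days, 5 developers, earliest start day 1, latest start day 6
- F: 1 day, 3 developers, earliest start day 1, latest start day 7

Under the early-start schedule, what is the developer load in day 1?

At early start, day 1 has: A, B, C, D, E, F.
Demand: 2 + 5 + 2 + 5 + 5 + 3 = 22.

22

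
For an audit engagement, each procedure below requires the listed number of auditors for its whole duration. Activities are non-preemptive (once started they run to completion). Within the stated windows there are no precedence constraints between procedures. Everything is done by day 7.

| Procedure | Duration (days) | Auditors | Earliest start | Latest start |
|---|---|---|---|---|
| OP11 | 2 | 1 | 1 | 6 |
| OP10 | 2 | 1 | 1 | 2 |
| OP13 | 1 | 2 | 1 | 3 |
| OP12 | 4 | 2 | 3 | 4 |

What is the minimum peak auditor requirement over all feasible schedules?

Early-start (OP11@1, OP10@1, OP13@1, OP12@3) gives peak 4: d1:4  d2:2  d3:2  d4:2  d5:2  d6:2  d7:0.
Shift OP13→3, OP12→4.
Schedule OP11@1, OP10@1, OP13@3, OP12@4: d1:2  d2:2  d3:2  d4:2  d5:2  d6:2  d7:2 — peak 2.
Total auditor-days = 14 over 7 days ⇒ peak ≥ ⌈14/7⌉ = 2, so 2 is optimal.

2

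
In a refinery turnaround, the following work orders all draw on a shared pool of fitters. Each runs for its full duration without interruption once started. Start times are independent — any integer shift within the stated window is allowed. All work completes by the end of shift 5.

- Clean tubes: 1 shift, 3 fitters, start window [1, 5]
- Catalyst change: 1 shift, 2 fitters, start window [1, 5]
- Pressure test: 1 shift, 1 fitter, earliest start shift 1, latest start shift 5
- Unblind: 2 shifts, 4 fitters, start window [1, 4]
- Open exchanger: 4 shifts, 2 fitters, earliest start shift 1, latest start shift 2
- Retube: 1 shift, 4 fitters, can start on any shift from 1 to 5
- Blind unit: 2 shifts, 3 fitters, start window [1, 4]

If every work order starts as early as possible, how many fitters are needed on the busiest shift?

19

Early-start schedule: Clean tubes@1, Catalyst change@1, Pressure test@1, Unblind@1, Open exchanger@1, Retube@1, Blind unit@1.
Load per shift: shift 1: 19, shift 2: 9, shift 3: 2, shift 4: 2, shift 5: 0.
Peak is 19.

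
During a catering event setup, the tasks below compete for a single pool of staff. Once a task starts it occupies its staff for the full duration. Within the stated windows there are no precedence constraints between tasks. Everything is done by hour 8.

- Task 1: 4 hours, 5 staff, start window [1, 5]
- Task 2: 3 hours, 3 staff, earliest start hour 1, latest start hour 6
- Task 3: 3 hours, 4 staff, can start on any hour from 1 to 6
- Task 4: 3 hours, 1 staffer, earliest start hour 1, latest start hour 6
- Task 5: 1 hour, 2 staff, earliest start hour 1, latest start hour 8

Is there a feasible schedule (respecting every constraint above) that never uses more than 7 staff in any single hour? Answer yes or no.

Schedule Task 1@1, Task 2@5, Task 3@5, Task 4@1, Task 5@4: h1:6  h2:6  h3:6  h4:7  h5:7  h6:7  h7:7  h8:0 — peak 7 ≤ 7.

yes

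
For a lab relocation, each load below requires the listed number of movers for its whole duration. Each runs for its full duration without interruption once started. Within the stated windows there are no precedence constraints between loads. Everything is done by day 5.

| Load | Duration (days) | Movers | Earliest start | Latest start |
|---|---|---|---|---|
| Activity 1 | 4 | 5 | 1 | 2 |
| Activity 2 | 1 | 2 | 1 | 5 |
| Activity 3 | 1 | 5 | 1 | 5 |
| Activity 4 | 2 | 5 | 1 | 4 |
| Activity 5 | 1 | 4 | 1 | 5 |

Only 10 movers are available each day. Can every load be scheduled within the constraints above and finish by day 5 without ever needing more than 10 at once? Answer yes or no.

yes

Schedule Activity 1@1, Activity 2@1, Activity 3@2, Activity 4@3, Activity 5@5: d1:7  d2:10  d3:10  d4:10  d5:4 — peak 10 ≤ 10.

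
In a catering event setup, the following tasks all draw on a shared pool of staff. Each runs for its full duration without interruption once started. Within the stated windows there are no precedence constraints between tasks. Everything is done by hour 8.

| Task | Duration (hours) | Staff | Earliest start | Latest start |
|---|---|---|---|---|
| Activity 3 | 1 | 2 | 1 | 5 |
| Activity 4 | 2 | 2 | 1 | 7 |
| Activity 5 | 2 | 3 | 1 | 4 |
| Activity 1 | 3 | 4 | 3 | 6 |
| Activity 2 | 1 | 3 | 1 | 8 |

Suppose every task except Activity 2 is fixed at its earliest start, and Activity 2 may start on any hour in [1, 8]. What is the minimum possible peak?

Activity 2@1: h1:10  h2:5  h3:4  h4:4  h5:4  h6:0  h7:0  h8:0 → peak 10
Activity 2@2: h1:7  h2:8  h3:4  h4:4  h5:4  h6:0  h7:0  h8:0 → peak 8
Activity 2@3: h1:7  h2:5  h3:7  h4:4  h5:4  h6:0  h7:0  h8:0 → peak 7
Activity 2@4: h1:7  h2:5  h3:4  h4:7  h5:4  h6:0  h7:0  h8:0 → peak 7
Activity 2@5: h1:7  h2:5  h3:4  h4:4  h5:7  h6:0  h7:0  h8:0 → peak 7
Activity 2@6: h1:7  h2:5  h3:4  h4:4  h5:4  h6:3  h7:0  h8:0 → peak 7
Activity 2@7: h1:7  h2:5  h3:4  h4:4  h5:4  h6:0  h7:3  h8:0 → peak 7
Activity 2@8: h1:7  h2:5  h3:4  h4:4  h5:4  h6:0  h7:0  h8:3 → peak 7
Best is Activity 2@3, peak 7.

7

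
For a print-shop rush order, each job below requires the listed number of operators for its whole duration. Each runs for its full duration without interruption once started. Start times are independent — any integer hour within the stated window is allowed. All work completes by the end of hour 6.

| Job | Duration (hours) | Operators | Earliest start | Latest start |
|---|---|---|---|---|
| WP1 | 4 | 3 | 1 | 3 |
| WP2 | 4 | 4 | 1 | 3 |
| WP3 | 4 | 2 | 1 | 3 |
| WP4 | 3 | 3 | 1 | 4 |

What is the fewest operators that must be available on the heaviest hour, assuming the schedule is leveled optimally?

Schedule WP1@1, WP2@1, WP3@1, WP4@1: h1:12  h2:12  h3:12  h4:9  h5:0  h6:0 — peak 12.

12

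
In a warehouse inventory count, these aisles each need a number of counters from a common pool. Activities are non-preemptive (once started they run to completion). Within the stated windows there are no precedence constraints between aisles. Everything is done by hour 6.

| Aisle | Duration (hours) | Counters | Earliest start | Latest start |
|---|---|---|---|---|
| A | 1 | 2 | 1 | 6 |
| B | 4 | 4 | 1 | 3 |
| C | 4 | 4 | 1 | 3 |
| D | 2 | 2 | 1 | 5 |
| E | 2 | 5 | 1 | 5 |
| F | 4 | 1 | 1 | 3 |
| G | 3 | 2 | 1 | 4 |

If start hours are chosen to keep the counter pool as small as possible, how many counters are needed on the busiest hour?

Early-start (A@1, B@1, C@1, D@1, E@1, F@1, G@1) gives peak 20: h1:20  h2:18  h3:11  h4:9  h5:0  h6:0.
Shift D→2, E→5, G→4.
Schedule A@1, B@1, C@1, D@2, E@5, F@1, G@4: h1:11  h2:11  h3:11  h4:11  h5:7  h6:7 — peak 11.

11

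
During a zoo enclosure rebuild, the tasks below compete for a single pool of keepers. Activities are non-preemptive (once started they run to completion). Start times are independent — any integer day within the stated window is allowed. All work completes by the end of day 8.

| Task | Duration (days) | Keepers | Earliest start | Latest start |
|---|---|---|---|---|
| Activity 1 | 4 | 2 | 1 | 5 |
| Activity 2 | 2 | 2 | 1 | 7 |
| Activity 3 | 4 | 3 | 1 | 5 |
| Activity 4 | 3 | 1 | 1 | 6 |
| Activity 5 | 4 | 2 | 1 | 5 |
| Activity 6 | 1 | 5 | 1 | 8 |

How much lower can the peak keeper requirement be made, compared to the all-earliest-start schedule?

8

Early-start peak: d1:15  d2:10  d3:8  d4:7  d5:0  d6:0  d7:0  d8:0 ⇒ 15.
Leveled (Activity 1@1, Activity 2@1, Activity 3@1, Activity 4@3, Activity 5@5, Activity 6@6): d1:7  d2:7  d3:6  d4:6  d5:3  d6:7  d7:2  d8:2 ⇒ 7.
Reduction 15 − 7 = 8.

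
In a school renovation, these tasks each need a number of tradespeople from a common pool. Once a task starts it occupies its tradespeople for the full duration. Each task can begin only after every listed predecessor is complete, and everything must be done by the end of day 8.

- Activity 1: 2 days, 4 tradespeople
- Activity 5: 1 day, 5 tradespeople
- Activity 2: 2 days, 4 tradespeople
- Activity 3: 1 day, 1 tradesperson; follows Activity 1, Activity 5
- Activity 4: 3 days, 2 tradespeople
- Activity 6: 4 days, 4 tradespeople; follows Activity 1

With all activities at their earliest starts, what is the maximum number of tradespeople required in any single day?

15

Early-start schedule: Activity 1@1, Activity 5@1, Activity 2@1, Activity 3@3, Activity 4@1, Activity 6@3.
Load per day: day 1: 15, day 2: 10, day 3: 7, day 4: 4, day 5: 4, day 6: 4, day 7: 0, day 8: 0.
Peak is 15.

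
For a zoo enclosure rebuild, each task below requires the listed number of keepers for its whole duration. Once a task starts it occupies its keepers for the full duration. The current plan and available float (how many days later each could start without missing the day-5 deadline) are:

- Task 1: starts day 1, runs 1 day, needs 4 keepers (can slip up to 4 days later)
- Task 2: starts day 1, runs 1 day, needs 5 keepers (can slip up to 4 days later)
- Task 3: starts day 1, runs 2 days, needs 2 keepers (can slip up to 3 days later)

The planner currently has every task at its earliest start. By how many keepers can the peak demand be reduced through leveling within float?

Early-start peak: d1:11  d2:2  d3:0  d4:0  d5:0 ⇒ 11.
Leveled (Task 1@1, Task 2@2, Task 3@3): d1:4  d2:5  d3:2  d4:2  d5:0 ⇒ 5.
Reduction 11 − 5 = 6.

6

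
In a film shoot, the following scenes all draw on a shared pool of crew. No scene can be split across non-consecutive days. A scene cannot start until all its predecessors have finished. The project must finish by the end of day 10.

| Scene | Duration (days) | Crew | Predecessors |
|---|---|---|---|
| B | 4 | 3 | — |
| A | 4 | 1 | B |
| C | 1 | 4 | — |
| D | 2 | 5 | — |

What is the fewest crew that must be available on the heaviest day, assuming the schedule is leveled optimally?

Early-start (B@1, A@5, C@1, D@1) gives peak 12: d1:12  d2:8  d3:3  d4:3  d5:1  d6:1  d7:1  d8:1  d9:0  d10:0.
Shift C→5, D→9.
Schedule B@1, A@5, C@5, D@9: d1:3  d2:3  d3:3  d4:3  d5:5  d6:1  d7:1  d8:1  d9:5  d10:5 — peak 5.

5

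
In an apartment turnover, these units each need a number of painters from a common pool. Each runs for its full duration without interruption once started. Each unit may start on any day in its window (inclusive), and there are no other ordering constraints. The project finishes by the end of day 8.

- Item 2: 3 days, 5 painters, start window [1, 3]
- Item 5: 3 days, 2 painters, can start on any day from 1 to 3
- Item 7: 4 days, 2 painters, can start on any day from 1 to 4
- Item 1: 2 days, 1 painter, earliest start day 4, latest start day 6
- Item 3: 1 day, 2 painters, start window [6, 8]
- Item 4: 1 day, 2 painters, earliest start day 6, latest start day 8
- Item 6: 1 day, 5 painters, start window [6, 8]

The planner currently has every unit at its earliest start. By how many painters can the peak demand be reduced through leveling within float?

2

Early-start peak: d1:9  d2:9  d3:9  d4:3  d5:1  d6:9  d7:0  d8:0 ⇒ 9.
Leveled (Item 2@1, Item 5@1, Item 7@4, Item 1@4, Item 3@6, Item 4@6, Item 6@7): d1:7  d2:7  d3:7  d4:3  d5:3  d6:6  d7:7  d8:0 ⇒ 7.
Reduction 9 − 7 = 2.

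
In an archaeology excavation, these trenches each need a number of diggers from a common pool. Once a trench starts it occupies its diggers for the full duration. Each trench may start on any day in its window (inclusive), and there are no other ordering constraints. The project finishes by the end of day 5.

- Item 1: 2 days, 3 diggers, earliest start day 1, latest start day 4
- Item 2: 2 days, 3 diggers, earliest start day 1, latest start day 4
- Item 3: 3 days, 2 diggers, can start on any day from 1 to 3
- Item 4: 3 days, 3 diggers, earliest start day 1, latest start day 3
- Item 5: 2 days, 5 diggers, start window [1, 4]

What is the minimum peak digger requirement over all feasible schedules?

8

Early-start (Item 1@1, Item 2@1, Item 3@1, Item 4@1, Item 5@1) gives peak 16: d1:16  d2:16  d3:5  d4:0  d5:0.
Shift Item 4→3, Item 5→4.
Schedule Item 1@1, Item 2@1, Item 3@1, Item 4@3, Item 5@4: d1:8  d2:8  d3:5  d4:8  d5:8 — peak 8.
Total digger-days = 37 over 5 days ⇒ peak ≥ ⌈37/5⌉ = 8, so 8 is optimal.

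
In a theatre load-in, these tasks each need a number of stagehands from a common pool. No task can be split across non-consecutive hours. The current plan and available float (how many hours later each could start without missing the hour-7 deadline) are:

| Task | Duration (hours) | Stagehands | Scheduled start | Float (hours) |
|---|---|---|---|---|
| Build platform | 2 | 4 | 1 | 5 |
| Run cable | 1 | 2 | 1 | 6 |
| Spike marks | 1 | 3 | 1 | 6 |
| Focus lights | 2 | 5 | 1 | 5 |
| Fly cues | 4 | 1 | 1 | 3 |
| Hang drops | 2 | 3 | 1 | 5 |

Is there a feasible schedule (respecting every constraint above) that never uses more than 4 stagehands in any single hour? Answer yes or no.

Total stagehand-hours = 33; over 7 hours the average is 33/7 > 4, so some hour must exceed 4.

no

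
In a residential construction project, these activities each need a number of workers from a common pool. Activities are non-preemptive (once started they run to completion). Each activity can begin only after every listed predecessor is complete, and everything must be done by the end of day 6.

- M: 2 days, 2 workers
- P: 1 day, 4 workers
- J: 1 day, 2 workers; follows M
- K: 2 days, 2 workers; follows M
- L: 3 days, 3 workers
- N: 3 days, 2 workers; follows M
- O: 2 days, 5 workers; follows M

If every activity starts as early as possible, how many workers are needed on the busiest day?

Early-start schedule: M@1, P@1, J@3, K@3, L@1, N@3, O@3.
Load per day: day 1: 9, day 2: 5, day 3: 14, day 4: 9, day 5: 2, day 6: 0.
Peak is 14.

14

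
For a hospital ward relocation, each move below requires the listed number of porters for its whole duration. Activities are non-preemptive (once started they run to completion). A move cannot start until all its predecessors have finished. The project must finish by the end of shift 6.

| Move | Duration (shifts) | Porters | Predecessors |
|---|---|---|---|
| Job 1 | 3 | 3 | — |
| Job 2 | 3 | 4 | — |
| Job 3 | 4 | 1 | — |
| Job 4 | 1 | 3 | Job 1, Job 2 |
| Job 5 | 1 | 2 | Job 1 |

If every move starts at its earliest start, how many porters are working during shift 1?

At early start, shift 1 has: Job 1, Job 2, Job 3.
Demand: 3 + 4 + 1 = 8.

8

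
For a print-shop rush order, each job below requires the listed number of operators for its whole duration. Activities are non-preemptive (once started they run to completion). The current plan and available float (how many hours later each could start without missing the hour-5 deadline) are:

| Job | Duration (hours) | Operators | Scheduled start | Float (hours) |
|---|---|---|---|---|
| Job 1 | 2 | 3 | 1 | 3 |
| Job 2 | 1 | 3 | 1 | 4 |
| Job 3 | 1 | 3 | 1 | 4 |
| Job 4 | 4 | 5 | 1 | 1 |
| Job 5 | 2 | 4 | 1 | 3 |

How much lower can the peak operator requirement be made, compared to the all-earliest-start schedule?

Early-start peak: h1:18  h2:12  h3:5  h4:5  h5:0 ⇒ 18.
Leveled (Job 1@1, Job 2@1, Job 3@1, Job 4@2, Job 5@3): h1:9  h2:8  h3:9  h4:9  h5:5 ⇒ 9.
Reduction 18 − 9 = 9.

9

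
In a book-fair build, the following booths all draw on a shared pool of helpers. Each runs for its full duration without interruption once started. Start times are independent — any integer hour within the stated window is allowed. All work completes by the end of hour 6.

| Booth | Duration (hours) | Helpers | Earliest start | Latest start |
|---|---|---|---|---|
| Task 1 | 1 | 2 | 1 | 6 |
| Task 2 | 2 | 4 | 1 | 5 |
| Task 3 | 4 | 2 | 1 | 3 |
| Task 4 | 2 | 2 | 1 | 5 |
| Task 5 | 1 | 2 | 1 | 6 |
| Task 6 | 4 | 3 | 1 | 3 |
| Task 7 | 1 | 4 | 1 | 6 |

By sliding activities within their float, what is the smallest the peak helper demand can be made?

7

Early-start (Task 1@1, Task 2@1, Task 3@1, Task 4@1, Task 5@1, Task 6@1, Task 7@1) gives peak 19: h1:19  h2:11  h3:5  h4:5  h5:0  h6:0.
Shift Task 3→2, Task 4→3, Task 5→5, Task 6→3, Task 7→6.
Schedule Task 1@1, Task 2@1, Task 3@2, Task 4@3, Task 5@5, Task 6@3, Task 7@6: h1:6  h2:6  h3:7  h4:7  h5:7  h6:7 — peak 7.
Total helper-hours = 40 over 6 hours ⇒ peak ≥ ⌈40/6⌉ = 7, so 7 is optimal.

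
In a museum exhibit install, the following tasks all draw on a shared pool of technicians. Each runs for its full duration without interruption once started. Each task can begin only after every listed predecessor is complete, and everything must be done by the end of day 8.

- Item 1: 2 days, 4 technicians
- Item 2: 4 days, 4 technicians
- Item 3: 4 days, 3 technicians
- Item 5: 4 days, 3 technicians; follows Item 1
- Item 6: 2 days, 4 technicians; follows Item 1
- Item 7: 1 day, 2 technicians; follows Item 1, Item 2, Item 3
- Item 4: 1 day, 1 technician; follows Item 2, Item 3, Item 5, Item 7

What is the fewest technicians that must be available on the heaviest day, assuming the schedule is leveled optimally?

Early-start (Item 1@1, Item 2@1, Item 3@1, Item 5@3, Item 6@3, Item 7@5, Item 4@7) gives peak 14: d1:11  d2:11  d3:14  d4:14  d5:5  d6:3  d7:1  d8:0.
Shift Item 3→3, Item 6→5, Item 7→7, Item 4→8.
Schedule Item 1@1, Item 2@1, Item 3@3, Item 5@3, Item 6@5, Item 7@7, Item 4@8: d1:8  d2:8  d3:10  d4:10  d5:10  d6:10  d7:2  d8:1 — peak 10.

10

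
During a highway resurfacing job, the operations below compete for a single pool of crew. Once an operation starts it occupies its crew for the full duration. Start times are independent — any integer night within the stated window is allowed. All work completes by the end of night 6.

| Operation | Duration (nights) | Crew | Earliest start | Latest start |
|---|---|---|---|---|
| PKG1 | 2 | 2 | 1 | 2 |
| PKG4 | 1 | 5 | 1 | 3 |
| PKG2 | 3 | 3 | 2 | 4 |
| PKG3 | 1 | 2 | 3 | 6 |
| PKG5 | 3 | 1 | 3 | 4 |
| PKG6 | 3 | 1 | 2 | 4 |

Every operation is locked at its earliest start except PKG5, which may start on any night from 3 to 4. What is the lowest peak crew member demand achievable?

PKG5@3: n1:7  n2:6  n3:7  n4:5  n5:1  n6:0 → peak 7
PKG5@4: n1:7  n2:6  n3:6  n4:5  n5:1  n6:1 → peak 7
Best is PKG5@3, peak 7.

7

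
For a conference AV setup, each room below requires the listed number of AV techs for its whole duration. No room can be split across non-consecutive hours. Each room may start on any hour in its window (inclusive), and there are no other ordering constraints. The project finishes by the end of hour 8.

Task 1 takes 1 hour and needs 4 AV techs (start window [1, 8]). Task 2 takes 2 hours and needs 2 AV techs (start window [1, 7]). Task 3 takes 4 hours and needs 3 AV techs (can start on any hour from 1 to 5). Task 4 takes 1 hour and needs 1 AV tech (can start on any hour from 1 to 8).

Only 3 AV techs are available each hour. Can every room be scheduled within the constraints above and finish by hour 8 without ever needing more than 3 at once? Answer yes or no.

no

The minimum achievable peak is 4; 3 < 4, so no feasible schedule stays within the cap.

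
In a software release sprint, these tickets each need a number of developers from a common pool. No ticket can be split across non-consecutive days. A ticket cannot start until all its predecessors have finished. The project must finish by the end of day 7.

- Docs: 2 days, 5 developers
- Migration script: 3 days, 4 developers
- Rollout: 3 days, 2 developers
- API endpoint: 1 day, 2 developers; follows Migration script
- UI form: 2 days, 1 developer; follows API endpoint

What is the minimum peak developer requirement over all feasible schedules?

Early-start (Docs@1, Migration script@1, Rollout@1, API endpoint@4, UI form@5) gives peak 11: d1:11  d2:11  d3:6  d4:2  d5:1  d6:1  d7:0.
Shift Docs→5.
Schedule Docs@5, Migration script@1, Rollout@1, API endpoint@4, UI form@5: d1:6  d2:6  d3:6  d4:2  d5:6  d6:6  d7:0 — peak 6.

6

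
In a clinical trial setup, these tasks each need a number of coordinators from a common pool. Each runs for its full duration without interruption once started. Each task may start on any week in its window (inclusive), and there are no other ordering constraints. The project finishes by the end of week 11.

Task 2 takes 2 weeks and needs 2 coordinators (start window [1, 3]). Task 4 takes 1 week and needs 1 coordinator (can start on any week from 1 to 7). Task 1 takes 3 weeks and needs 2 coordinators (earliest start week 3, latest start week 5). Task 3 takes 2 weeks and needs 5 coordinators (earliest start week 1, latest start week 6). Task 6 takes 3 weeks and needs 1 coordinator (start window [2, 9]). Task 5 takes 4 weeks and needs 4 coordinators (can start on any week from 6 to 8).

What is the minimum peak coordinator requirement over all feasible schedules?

Early-start (Task 2@1, Task 4@1, Task 1@3, Task 3@1, Task 6@2, Task 5@6) gives peak 8: w1:8  w2:8  w3:3  w4:3  w5:2  w6:4  w7:4  w8:4  w9:4  w10:0  w11:0.
Shift Task 3→6, Task 5→8.
Schedule Task 2@1, Task 4@1, Task 1@3, Task 3@6, Task 6@2, Task 5@8: w1:3  w2:3  w3:3  w4:3  w5:2  w6:5  w7:5  w8:4  w9:4  w10:4  w11:4 — peak 5.

5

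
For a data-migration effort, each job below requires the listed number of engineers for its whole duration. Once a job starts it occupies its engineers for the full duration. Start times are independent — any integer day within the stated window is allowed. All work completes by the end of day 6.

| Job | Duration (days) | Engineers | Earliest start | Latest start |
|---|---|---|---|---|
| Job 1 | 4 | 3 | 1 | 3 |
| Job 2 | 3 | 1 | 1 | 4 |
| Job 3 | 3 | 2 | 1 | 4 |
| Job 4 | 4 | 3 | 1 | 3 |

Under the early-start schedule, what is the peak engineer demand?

9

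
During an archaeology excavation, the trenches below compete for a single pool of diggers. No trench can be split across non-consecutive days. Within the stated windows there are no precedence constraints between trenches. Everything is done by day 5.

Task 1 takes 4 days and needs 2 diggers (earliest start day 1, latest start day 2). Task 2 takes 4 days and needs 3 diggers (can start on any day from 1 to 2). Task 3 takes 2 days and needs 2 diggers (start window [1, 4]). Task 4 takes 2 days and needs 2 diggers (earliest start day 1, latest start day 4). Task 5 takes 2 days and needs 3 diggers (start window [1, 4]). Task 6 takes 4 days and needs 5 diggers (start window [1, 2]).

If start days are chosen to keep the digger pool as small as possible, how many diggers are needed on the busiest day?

14

Early-start (Task 1@1, Task 2@1, Task 3@1, Task 4@1, Task 5@1, Task 6@1) gives peak 17: d1:17  d2:17  d3:10  d4:10  d5:0.
Shift Task 5→3.
Schedule Task 1@1, Task 2@1, Task 3@1, Task 4@1, Task 5@3, Task 6@1: d1:14  d2:14  d3:13  d4:13  d5:0 — peak 14.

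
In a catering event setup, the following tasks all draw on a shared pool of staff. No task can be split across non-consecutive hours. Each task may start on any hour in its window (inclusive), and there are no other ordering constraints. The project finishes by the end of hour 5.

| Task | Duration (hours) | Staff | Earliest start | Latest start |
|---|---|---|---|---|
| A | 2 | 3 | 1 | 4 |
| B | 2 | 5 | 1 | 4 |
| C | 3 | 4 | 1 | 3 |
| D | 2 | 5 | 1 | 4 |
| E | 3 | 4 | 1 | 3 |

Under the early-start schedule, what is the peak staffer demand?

Early-start schedule: A@1, B@1, C@1, D@1, E@1.
Load per hour: hour 1: 21, hour 2: 21, hour 3: 8, hour 4: 0, hour 5: 0.
Peak is 21.

21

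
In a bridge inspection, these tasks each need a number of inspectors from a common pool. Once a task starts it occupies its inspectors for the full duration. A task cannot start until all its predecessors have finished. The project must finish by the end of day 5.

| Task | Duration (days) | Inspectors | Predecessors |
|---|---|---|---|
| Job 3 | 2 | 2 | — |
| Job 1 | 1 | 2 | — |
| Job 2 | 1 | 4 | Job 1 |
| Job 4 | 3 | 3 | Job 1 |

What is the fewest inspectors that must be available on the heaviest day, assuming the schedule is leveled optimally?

5

Early-start (Job 3@1, Job 1@1, Job 2@2, Job 4@2) gives peak 9: d1:4  d2:9  d3:3  d4:3  d5:0.
Shift Job 2→5.
Schedule Job 3@1, Job 1@1, Job 2@5, Job 4@2: d1:4  d2:5  d3:3  d4:3  d5:4 — peak 5.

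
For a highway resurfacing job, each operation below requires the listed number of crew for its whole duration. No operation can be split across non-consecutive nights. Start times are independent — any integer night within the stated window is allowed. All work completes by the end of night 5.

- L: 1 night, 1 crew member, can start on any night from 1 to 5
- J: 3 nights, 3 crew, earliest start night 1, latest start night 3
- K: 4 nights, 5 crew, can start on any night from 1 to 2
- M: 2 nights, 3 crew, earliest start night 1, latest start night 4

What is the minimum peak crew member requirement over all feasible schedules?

8

Early-start (L@1, J@1, K@1, M@1) gives peak 12: n1:12  n2:11  n3:8  n4:5  n5:0.
Shift K→2, M→4.
Schedule L@1, J@1, K@2, M@4: n1:4  n2:8  n3:8  n4:8  n5:8 — peak 8.
Total crew member-nights = 36 over 5 nights ⇒ peak ≥ ⌈36/5⌉ = 8, so 8 is optimal.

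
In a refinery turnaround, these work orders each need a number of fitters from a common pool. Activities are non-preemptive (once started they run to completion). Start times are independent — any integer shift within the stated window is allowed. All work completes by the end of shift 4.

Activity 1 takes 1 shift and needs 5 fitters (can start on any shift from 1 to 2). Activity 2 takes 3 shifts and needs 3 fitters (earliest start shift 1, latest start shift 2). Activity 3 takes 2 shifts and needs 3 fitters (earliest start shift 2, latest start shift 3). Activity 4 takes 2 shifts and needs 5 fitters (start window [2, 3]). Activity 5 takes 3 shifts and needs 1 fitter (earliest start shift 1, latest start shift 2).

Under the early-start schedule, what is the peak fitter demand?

Early-start schedule: Activity 1@1, Activity 2@1, Activity 3@2, Activity 4@2, Activity 5@1.
Load per shift: shift 1: 9, shift 2: 12, shift 3: 12, shift 4: 0.
Peak is 12.

12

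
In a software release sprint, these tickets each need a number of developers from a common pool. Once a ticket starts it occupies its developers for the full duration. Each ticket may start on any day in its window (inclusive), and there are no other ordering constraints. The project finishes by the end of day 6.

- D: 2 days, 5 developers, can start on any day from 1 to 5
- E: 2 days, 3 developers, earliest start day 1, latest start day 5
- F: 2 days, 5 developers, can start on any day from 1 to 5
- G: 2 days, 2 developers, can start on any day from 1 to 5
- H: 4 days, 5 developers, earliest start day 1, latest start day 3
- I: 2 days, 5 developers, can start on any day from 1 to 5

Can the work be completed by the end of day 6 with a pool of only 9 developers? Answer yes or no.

Total developer-days = 60; over 6 days the average is 60/6 > 9, so some day must exceed 9.

no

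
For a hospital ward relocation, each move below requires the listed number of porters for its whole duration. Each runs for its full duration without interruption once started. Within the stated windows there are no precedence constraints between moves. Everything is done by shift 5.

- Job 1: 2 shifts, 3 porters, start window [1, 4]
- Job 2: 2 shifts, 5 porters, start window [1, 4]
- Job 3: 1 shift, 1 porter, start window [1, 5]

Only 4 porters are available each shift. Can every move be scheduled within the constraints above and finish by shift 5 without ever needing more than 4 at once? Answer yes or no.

The minimum achievable peak is 5; 4 < 5, so no feasible schedule stays within the cap.

no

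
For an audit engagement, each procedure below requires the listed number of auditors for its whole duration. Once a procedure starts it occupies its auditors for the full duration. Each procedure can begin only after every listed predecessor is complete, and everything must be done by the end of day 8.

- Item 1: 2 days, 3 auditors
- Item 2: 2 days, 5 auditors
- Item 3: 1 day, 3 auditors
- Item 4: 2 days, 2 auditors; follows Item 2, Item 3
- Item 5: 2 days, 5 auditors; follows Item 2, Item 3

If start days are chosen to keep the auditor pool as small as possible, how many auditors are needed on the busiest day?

Early-start (Item 1@1, Item 2@1, Item 3@1, Item 4@3, Item 5@3) gives peak 11: d1:11  d2:8  d3:7  d4:7  d5:0  d6:0  d7:0  d8:0.
Shift Item 1→4, Item 3→3, Item 4→4, Item 5→6.
Schedule Item 1@4, Item 2@1, Item 3@3, Item 4@4, Item 5@6: d1:5  d2:5  d3:3  d4:5  d5:5  d6:5  d7:5  d8:0 — peak 5.
Total auditor-days = 33 over 8 days ⇒ peak ≥ ⌈33/8⌉ = 5, so 5 is optimal.

5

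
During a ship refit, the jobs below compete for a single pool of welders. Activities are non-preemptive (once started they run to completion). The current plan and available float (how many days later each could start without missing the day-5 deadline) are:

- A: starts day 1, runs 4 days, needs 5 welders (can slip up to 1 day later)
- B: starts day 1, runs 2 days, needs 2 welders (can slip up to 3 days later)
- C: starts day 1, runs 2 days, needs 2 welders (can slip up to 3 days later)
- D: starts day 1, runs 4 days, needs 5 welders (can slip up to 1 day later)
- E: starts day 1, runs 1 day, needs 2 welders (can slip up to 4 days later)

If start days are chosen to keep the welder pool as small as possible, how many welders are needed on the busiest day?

12

Early-start (A@1, B@1, C@1, D@1, E@1) gives peak 16: d1:16  d2:14  d3:10  d4:10  d5:0.
Shift C→3, E→5.
Schedule A@1, B@1, C@3, D@1, E@5: d1:12  d2:12  d3:12  d4:12  d5:2 — peak 12.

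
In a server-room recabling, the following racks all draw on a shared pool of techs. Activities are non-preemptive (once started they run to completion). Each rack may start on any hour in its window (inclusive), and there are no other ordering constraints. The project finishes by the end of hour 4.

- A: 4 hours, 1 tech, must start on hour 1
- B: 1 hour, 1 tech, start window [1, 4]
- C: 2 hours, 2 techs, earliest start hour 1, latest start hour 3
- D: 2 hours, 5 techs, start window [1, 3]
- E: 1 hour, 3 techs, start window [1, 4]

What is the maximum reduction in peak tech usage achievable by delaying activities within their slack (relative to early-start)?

Early-start peak: h1:12  h2:8  h3:1  h4:1 ⇒ 12.
Leveled (A@1, B@1, C@1, D@3, E@2): h1:4  h2:6  h3:6  h4:6 ⇒ 6.
Reduction 12 − 6 = 6.

6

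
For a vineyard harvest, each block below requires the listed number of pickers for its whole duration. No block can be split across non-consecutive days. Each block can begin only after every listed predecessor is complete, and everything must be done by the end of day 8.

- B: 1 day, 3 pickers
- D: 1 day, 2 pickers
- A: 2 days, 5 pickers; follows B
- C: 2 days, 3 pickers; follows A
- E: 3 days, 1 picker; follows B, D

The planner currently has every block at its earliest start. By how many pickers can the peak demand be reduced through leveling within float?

Early-start peak: d1:5  d2:6  d3:6  d4:4  d5:3  d6:0  d7:0  d8:0 ⇒ 6.
Leveled (B@1, D@1, A@2, C@4, E@4): d1:5  d2:5  d3:5  d4:4  d5:4  d6:1  d7:0  d8:0 ⇒ 5.
Reduction 6 − 5 = 1.

1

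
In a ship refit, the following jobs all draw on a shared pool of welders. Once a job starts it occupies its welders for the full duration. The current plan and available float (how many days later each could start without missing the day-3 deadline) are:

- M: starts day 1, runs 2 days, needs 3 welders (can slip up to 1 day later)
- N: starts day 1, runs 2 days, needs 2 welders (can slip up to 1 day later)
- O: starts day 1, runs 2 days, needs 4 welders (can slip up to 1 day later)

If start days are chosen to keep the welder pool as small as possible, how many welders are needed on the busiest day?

Schedule M@1, N@1, O@1: d1:9  d2:9  d3:0 — peak 9.
No arrangement of the 8 feasible schedules does better.

9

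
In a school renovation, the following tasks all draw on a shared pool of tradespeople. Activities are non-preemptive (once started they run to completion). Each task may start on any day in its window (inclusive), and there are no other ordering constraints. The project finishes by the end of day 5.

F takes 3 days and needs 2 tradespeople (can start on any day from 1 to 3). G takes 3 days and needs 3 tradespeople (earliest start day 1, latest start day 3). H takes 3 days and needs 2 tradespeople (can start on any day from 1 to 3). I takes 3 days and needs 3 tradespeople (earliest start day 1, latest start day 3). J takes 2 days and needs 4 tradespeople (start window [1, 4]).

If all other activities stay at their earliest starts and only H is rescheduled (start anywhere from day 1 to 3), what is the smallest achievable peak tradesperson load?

12

H@1: d1:14  d2:14  d3:10  d4:0  d5:0 → peak 14
H@2: d1:12  d2:14  d3:10  d4:2  d5:0 → peak 14
H@3: d1:12  d2:12  d3:10  d4:2  d5:2 → peak 12
Best is H@3, peak 12.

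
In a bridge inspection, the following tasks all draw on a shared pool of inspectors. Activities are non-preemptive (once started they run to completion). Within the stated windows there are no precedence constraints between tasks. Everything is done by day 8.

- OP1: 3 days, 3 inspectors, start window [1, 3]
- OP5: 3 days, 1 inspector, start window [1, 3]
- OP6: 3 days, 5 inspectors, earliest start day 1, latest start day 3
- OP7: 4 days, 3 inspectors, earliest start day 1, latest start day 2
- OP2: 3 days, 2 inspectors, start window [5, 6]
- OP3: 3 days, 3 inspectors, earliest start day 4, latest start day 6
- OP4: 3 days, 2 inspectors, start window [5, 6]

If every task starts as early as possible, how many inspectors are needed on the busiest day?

12

Early-start schedule: OP1@1, OP5@1, OP6@1, OP7@1, OP2@5, OP3@4, OP4@5.
Load per day: day 1: 12, day 2: 12, day 3: 12, day 4: 6, day 5: 7, day 6: 7, day 7: 4, day 8: 0.
Peak is 12.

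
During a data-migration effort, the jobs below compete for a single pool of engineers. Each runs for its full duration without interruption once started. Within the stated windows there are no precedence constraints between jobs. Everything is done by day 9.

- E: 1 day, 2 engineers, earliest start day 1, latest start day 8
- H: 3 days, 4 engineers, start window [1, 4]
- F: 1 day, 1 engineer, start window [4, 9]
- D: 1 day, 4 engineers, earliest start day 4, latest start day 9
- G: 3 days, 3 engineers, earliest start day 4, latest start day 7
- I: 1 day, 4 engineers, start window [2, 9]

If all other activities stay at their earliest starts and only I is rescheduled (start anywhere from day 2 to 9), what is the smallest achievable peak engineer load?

8

I@2: d1:6  d2:8  d3:4  d4:8  d5:3  d6:3  d7:0  d8:0  d9:0 → peak 8
I@3: d1:6  d2:4  d3:8  d4:8  d5:3  d6:3  d7:0  d8:0  d9:0 → peak 8
I@4: d1:6  d2:4  d3:4  d4:12  d5:3  d6:3  d7:0  d8:0  d9:0 → peak 12
I@5: d1:6  d2:4  d3:4  d4:8  d5:7  d6:3  d7:0  d8:0  d9:0 → peak 8
I@6: d1:6  d2:4  d3:4  d4:8  d5:3  d6:7  d7:0  d8:0  d9:0 → peak 8
I@7: d1:6  d2:4  d3:4  d4:8  d5:3  d6:3  d7:4  d8:0  d9:0 → peak 8
I@8: d1:6  d2:4  d3:4  d4:8  d5:3  d6:3  d7:0  d8:4  d9:0 → peak 8
I@9: d1:6  d2:4  d3:4  d4:8  d5:3  d6:3  d7:0  d8:0  d9:4 → peak 8
Best is I@2, peak 8.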